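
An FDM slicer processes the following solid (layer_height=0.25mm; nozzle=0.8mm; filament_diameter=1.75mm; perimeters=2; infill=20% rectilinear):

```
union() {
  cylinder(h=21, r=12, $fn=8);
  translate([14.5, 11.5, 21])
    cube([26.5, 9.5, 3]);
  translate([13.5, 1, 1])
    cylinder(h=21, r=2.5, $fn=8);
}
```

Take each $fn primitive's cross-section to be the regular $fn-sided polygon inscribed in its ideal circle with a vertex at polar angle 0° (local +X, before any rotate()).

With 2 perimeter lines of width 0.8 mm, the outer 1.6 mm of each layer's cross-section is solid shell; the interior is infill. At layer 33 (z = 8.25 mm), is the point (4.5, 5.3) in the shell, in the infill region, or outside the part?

At z = 8.25 mm: the cylinder: section is a regular 8-gon, circumradius r=12; the cube at (14.5, 11.5) is not intersected at this z (z outside [21, 24]); the r=2.5 cylinder at (13.5, 1) gives a regular 8-gon of circumradius 2.5 (constant along its height); Merging all regions: the regions partially overlap (shared area 1.00 mm²), so overlapping operands fuse into one piece — 1 connected region. Overall, the cross-section is a single solid region. The nearest boundary edge runs (0.00, 12.00)→(8.49, 8.49); distance from the point to it = 4.47 mm. The point is inside the cross-section and 4.47 mm from the nearest boundary — more than the 1.6 mm shell width (2 × 0.8), so it's in the infill interior.

infill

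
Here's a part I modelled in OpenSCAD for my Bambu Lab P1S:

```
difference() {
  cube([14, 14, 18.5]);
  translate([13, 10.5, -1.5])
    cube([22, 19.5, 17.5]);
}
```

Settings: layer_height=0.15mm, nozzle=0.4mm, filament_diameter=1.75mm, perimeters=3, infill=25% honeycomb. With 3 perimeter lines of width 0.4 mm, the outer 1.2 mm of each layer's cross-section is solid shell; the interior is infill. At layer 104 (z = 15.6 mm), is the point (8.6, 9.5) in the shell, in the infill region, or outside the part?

At z = 15.6 mm: the cube is present — its section is the full 14×14 rectangle; the cube at (13, 10.5) is present — its section is the full 22×19.5 rectangle; Subtracting the remaining from the first: starting from the 14×14 cube, the 22×19.5 cube at (13, 10.5) partially overlaps it — only the 3.50 mm² overlap (of its 429.00 mm²) is removed, clipping the outline — 1 connected region. Overall, the cross-section is a single solid region. The nearest boundary edge runs (0.00, 14.00)→(13.00, 14.00); distance from the point to it = 4.50 mm. The point is inside the cross-section and 4.50 mm from the nearest boundary — more than the 1.2 mm shell width (3 × 0.4), so it's in the infill interior.

infill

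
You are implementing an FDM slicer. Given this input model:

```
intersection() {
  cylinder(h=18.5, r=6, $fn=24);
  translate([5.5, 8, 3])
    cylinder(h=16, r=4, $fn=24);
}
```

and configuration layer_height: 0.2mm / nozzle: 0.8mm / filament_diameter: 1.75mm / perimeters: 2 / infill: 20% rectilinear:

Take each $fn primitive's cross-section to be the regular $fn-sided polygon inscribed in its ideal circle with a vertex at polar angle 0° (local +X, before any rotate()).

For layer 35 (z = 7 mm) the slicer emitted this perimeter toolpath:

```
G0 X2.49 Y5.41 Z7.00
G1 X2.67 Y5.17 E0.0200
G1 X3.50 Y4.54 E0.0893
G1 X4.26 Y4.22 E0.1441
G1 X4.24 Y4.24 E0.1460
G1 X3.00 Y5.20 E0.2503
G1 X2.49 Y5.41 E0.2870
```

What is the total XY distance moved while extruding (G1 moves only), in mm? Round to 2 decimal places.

Sum the Euclidean lengths of each G1 segment: total = 4.31 mm.

4.31 mm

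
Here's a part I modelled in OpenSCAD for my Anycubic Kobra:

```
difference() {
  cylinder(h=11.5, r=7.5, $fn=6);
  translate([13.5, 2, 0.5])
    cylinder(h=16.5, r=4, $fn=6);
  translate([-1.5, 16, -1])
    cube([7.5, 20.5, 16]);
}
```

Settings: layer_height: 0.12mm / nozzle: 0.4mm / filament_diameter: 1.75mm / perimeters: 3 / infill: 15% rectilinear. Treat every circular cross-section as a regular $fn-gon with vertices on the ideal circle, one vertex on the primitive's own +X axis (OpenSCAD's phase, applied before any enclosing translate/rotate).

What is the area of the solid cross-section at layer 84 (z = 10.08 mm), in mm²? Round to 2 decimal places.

At z = 10.08 mm: the r=7.5 cylinder contributes a regular 6-gon of circumradius 7.5 (area = (6/2)·7.500²·sin(360°/6) = 146.14 mm²); the cylinder at (13.5, 2): section is a regular 6-gon, circumradius r=4 (area = (6/2)·4.000²·sin(360°/6) = 41.57 mm²); the cube at (-1.5, 16) (footprint 7.5×20.5) is included at this height (area 153.75 mm²); Subtracting the remaining from the first: starting from the r=7.5 cylinder (146.14 mm²), the r=4 cylinder at (13.5, 2) misses the remaining region (no effect); the 7.5×20.5 cube at (-1.5, 16) misses the remaining region (no effect) — area = 146.14 mm². Overall, the cross-section is a single solid region. Net area = 146.14 mm².

146.14 mm²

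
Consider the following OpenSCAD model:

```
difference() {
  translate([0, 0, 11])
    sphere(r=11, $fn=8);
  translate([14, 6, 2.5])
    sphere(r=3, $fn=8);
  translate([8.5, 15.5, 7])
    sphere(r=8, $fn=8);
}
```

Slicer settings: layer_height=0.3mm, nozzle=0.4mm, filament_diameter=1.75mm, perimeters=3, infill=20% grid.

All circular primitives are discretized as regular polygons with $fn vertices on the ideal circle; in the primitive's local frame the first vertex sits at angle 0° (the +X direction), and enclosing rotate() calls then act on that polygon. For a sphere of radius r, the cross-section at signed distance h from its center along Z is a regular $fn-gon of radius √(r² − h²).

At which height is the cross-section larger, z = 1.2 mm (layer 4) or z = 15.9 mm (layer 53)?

Layer 4 (z = 1.2): the r=11 sphere contributes a regular 8-gon of circumradius √(11²−9.8²) = 4.996 (area = (8/2)·4.996²·sin(360°/8) = 70.60 mm²); the r=3 sphere at (14, 6) contributes a regular 8-gon of circumradius √(3²−1.3²) = 2.704 (area = (8/2)·2.704²·sin(360°/8) = 20.68 mm²); the r=8 sphere at (8.5, 15.5) contributes a regular 8-gon of circumradius √(8²−5.8²) = 5.510 (area = (8/2)·5.510²·sin(360°/8) = 85.87 mm²); Taking the first minus the rest: starting from the r=11 sphere (70.60 mm²), the r=3 sphere at (14, 6) misses the remaining region (no effect); the r=8 sphere at (8.5, 15.5) misses the remaining region (no effect) — area = 70.60 mm². So its area = 70.60 mm². Layer 53 (z = 15.9): the r=11 sphere contributes a regular 8-gon of circumradius √(11²−4.9²) = 9.848 (area = (8/2)·9.848²·sin(360°/8) = 274.33 mm²); the sphere at (14, 6) is not intersected at this z (|z−center|=13.400 > r=3); the sphere at (8.5, 15.5) is not intersected at this z (|z−center|=8.900 > r=8); Taking the first minus the rest: none of the subtracted shapes is present at this height, so the r=11 sphere is unchanged — area = 274.33 mm². So its area = 274.33 mm². Layer 53 is larger (274.33 vs 70.60 mm²).

layer 53 (z = 15.9 mm)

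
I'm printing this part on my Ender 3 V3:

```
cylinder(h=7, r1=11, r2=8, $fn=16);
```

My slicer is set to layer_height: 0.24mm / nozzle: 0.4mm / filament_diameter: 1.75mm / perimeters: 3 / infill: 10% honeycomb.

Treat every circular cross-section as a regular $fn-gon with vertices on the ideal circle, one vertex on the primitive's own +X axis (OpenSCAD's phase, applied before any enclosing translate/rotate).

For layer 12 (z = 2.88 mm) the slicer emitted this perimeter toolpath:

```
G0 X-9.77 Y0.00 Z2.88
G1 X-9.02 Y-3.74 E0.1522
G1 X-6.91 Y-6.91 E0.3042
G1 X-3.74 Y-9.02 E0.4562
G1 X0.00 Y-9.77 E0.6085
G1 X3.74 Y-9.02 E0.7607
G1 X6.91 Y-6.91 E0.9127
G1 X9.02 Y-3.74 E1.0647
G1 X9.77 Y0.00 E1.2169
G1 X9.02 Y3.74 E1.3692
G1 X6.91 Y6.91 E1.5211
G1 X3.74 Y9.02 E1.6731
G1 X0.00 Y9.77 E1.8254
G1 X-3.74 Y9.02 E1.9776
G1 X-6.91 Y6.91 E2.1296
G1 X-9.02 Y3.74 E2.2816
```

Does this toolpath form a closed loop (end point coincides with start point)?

Start point (G0): (-9.77, 0.00). End point (last G1): the path does not return to the start — open.

no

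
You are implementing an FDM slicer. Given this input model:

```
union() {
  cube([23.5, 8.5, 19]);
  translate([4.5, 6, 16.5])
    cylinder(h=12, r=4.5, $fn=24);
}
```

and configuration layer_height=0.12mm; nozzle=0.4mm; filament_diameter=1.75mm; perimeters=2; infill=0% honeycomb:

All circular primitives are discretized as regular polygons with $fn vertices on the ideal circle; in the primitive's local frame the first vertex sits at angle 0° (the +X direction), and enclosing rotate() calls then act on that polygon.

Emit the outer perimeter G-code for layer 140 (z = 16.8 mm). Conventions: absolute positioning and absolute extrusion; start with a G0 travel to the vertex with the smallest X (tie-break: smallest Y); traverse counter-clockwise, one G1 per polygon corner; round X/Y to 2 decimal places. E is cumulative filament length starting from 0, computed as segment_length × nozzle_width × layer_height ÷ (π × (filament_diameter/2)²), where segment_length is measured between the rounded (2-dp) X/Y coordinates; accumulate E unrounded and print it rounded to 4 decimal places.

G0 X0.00 Y0.00 Z16.80
G1 X23.50 Y0.00 E0.4690
G1 X23.50 Y8.50 E0.6386
G1 X8.21 Y8.50 E0.9437
G1 X7.68 Y9.18 E0.9609
G1 X6.75 Y9.90 E0.9844
G1 X5.66 Y10.35 E1.0079
G1 X4.50 Y10.50 E1.0313
G1 X3.34 Y10.35 E1.0546
G1 X2.25 Y9.90 E1.0781
G1 X1.32 Y9.18 E1.1016
G1 X0.79 Y8.50 E1.1188
G1 X0.00 Y8.50 E1.1346
G1 X0.00 Y0.00 E1.3042

At z = 16.8 mm: the cube (footprint 23.5×8.5) is included at this height; the r=4.5 cylinder at (4.5, 6) contributes a regular 24-gon of circumradius 4.5; Combining (union): the regions partially overlap (shared area 52.60 mm²), so overlapping operands fuse into one piece — 1 connected region. The outline is a single polygon with 13 vertices. Extrusion per mm of travel: 0.4 × 0.12 / (π × 0.875²) = 0.019956. Accumulating E over each segment gives final E = 1.3042.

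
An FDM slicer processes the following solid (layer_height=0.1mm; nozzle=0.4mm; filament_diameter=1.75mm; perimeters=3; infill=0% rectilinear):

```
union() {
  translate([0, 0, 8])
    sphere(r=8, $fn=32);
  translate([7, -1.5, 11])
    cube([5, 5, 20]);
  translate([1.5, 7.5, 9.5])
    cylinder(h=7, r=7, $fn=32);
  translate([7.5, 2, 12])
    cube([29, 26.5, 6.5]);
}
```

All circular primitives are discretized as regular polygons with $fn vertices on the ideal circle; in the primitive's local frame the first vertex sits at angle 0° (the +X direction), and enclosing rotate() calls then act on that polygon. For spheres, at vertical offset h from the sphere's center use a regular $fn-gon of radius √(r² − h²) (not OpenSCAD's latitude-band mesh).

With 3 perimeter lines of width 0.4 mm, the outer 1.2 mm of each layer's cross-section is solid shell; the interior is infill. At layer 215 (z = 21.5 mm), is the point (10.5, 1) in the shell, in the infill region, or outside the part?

infill

At z = 21.5 mm: the sphere is absent (|z−center|=13.500 > r=8); the cube at (7, -1.5) is present — its section is the full 5×5 rectangle; the cylinder at (1.5, 7.5) is absent (z outside [9.5, 16.5]); the cube at (7.5, 2) does not reach this height (z outside [12, 18.5]); Merging all regions: only the 5×5 cube at (7, -1.5) is present, so the union is just that shape — 1 connected region. Overall, the cross-section is a single solid region. The nearest boundary edge runs (12.00, -1.50)→(12.00, 3.50); distance from the point to it = 1.50 mm. The point is inside the cross-section and 1.50 mm from the nearest boundary — more than the 1.2 mm shell width (3 × 0.4), so it's in the infill interior.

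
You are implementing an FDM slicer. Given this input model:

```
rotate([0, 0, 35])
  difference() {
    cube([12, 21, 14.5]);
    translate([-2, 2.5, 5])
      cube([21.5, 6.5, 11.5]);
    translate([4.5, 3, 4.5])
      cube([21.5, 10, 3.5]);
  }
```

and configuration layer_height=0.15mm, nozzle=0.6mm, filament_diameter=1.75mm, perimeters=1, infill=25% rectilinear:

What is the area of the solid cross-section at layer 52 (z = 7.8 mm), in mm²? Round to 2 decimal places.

At z = 7.8 mm: the cube is present — its section is the full 12×21 rectangle (area 252.00 mm²); the cube at (-2, 2.5) is present — its section is the full 21.5×6.5 rectangle (area 139.75 mm²); the cube at (4.5, 3) is present — its section is the full 21.5×10 rectangle (area 215.00 mm²); After the difference (first − rest): starting from the 12×21 cube (252.00 mm²), the 21.5×6.5 cube at (-2, 2.5) partially overlaps it — only the 78.00 mm² overlap (of its 139.75 mm²) is removed, clipping the outline; the 21.5×10 cube at (4.5, 3) partially overlaps it — only the 30.00 mm² overlap (of its 215.00 mm²) is removed, clipping the outline — area = 144.00 mm²; (whole slice rotated 35° about Z — lengths, areas and connectivity unchanged). Overall, the cross-section has 2 separate islands. Net area = 144.00 mm².

144.00 mm²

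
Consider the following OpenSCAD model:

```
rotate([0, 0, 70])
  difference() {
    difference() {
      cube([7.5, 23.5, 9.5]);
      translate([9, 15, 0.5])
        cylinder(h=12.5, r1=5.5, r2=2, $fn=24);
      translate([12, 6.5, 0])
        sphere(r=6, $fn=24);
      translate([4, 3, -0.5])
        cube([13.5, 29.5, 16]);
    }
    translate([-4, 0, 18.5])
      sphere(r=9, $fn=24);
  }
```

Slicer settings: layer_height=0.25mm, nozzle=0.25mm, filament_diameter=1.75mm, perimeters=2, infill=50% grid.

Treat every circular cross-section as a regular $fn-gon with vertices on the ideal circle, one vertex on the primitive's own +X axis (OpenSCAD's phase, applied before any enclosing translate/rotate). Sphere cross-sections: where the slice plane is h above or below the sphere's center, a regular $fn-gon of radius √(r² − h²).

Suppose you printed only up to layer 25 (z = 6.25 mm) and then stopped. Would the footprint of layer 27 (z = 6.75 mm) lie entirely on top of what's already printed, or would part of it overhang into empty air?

entirely on top

Compare the two slices. At z = 6.25: the cube is present — its section is the full 7.5×23.5 rectangle (area 176.25 mm²); the cone at (9, 15): at t=0.460 of its height the radius interpolates to r₁+(r₂−r₁)t = 3.890, giving a regular 24-gon of that circumradius (area = (24/2)·3.890²·sin(360°/24) = 47.00 mm²); the sphere at (12, 6.5) is not intersected at this z (|z−center|=6.250 > r=6); the cube at (4, 3) (footprint 13.5×29.5) is included at this height (area 398.25 mm²); Taking the first minus the rest: starting from the 7.5×23.5 cube (176.25 mm²), the cone at (9, 15) partially overlaps it — only the 12.19 mm² overlap (of its 47.00 mm²) is removed, clipping the outline; the 13.5×29.5 cube at (4, 3) partially overlaps it — only the 59.56 mm² overlap (of its 398.25 mm²) is removed, clipping the outline — area = 104.50 mm²; the sphere at (-4, 0) is not intersected at this z (|z−center|=12.250 > r=9); Taking the first minus the rest: none of the subtracted shapes is present at this height, so that combined region is unchanged — area = 104.50 mm²; (whole slice rotated 70° about Z — lengths, areas and connectivity unchanged). At z = 6.75: the cube (footprint 7.5×23.5) is included at this height (area 176.25 mm²); the cone at (9, 15) (r1=5.5→r2=2) has section circumradius 3.750 here — a regular 24-gon (area = (24/2)·3.750²·sin(360°/24) = 43.68 mm²); the sphere at (12, 6.5) is not intersected at this z (|z−center|=6.750 > r=6); the cube at (4, 3) is present — its section is the full 13.5×29.5 rectangle (area 398.25 mm²); After the difference (first − rest): starting from the 7.5×23.5 cube (176.25 mm²), the cone at (9, 15) partially overlaps it — only the 10.96 mm² overlap (of its 43.68 mm²) is removed, clipping the outline; the 13.5×29.5 cube at (4, 3) partially overlaps it — only the 60.79 mm² overlap (of its 398.25 mm²) is removed, clipping the outline — area = 104.50 mm²; the sphere at (-4, 0) does not reach this height (|z−center|=11.750 > r=9); Taking the first minus the rest: none of the subtracted shapes is present at this height, so that combined region is unchanged — area = 104.50 mm²; (rotated 70° about Z; rotation is an isometry so areas/perimeters/island counts are preserved). Checking containment: the cross-section at z = 6.75 is a subset of the cross-section at z = 6.25.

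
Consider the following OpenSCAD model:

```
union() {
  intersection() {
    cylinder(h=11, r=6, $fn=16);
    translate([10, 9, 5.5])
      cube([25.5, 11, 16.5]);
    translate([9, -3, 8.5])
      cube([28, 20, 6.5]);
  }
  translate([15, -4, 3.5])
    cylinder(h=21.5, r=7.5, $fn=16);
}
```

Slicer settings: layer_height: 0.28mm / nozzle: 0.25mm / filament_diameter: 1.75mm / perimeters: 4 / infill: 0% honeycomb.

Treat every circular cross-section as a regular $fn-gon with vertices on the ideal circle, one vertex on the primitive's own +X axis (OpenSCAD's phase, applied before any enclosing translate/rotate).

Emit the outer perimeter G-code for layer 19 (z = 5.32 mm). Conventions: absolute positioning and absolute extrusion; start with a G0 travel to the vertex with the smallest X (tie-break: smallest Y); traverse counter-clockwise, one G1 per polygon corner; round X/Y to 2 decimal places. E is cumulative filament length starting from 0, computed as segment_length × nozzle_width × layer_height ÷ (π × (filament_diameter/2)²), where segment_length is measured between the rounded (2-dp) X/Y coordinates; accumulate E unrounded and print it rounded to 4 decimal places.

G0 X7.50 Y-4.00 Z5.32
G1 X8.07 Y-6.87 E0.0852
G1 X9.70 Y-9.30 E0.1703
G1 X12.13 Y-10.93 E0.2555
G1 X15.00 Y-11.50 E0.3406
G1 X17.87 Y-10.93 E0.4258
G1 X20.30 Y-9.30 E0.5109
G1 X21.93 Y-6.87 E0.5961
G1 X22.50 Y-4.00 E0.6812
G1 X21.93 Y-1.13 E0.7664
G1 X20.30 Y1.30 E0.8516
G1 X17.87 Y2.93 E0.9367
G1 X15.00 Y3.50 E1.0219
G1 X12.13 Y2.93 E1.1070
G1 X9.70 Y1.30 E1.1922
G1 X8.07 Y-1.13 E1.2773
G1 X7.50 Y-4.00 E1.3625

At z = 5.32 mm: the r=6 cylinder contributes a regular 16-gon of circumradius 6; the cube at (10, 9) does not reach this height (z outside [5.5, 22]); the cube at (9, -3) is not intersected at this z (z outside [8.5, 15]); Taking the intersection: at least one operand is absent at this height, so nothing remains; the cylinder at (15, -4): section is a regular 16-gon, circumradius r=7.5; Combining (union): only the r=7.5 cylinder at (15, -4) is present, so the union is just that shape — 1 connected region. The outline is a single polygon with 16 vertices. Extrusion per mm of travel: 0.25 × 0.28 / (π × 0.875²) = 0.029103. Accumulating E over each segment gives final E = 1.3625.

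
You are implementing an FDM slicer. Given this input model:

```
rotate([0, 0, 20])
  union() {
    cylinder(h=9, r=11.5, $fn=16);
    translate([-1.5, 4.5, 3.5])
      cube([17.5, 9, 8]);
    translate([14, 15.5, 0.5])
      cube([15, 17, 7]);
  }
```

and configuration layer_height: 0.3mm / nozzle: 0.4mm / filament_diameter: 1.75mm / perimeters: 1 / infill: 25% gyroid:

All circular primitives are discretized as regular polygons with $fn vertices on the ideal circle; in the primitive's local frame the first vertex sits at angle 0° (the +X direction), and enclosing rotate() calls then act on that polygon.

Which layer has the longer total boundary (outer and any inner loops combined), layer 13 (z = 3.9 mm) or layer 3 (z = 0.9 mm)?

layer 13 (z = 3.9 mm)

Layer 13 (z = 3.9): the r=11.5 cylinder contributes a regular 16-gon of circumradius 11.5 (perimeter = 2·16·11.500·sin(180°/16) = 71.79 mm); the cube at (-1.5, 4.5) is present — its section is the full 17.5×9 rectangle (perimeter 53.00 mm); the 15×17 cube at (14, 15.5) contributes its full rectangle (perimeter 64.00 mm); Combining (union): the regions partially overlap (shared area 61.76 mm²), so the edge portions inside another operand are dropped and the merged outline is re-measured after clipping — boundary = 155.16 mm; (rotated 20° about Z; rotation is an isometry so areas/perimeters/island counts are preserved). So its perimeter = 155.16 mm. Layer 3 (z = 0.9): the r=11.5 cylinder gives a regular 16-gon of circumradius 11.5 (constant along its height) (perimeter = 2·16·11.500·sin(180°/16) = 71.79 mm); the cube at (-1.5, 4.5) does not reach this height (z outside [3.5, 11.5]); the cube at (14, 15.5) is present — its section is the full 15×17 rectangle (perimeter 64.00 mm); Merging all regions: the 2 present regions are separate (no shared area or edge), so areas and boundary lengths simply add and each stays a separate island — boundary = 135.79 mm; (whole slice rotated 20° about Z — lengths, areas and connectivity unchanged). So its perimeter = 135.79 mm. Layer 13 is larger (155.16 vs 135.79 mm).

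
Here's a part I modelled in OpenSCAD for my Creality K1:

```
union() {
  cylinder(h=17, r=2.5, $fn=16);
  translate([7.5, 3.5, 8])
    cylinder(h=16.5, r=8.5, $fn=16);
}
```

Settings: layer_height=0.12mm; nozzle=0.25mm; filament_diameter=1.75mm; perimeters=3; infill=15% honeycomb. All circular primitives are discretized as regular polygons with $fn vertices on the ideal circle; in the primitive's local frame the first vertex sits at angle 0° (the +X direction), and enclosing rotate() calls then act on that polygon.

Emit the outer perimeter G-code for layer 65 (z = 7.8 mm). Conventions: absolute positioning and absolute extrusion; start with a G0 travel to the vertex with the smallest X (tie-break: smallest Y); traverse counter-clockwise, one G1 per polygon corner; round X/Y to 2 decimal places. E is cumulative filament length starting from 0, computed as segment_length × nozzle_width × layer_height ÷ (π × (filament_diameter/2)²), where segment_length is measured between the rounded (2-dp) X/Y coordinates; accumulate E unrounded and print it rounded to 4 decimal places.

At z = 7.8 mm: the r=2.5 cylinder gives a regular 16-gon of circumradius 2.5 (constant along its height); the cylinder at (7.5, 3.5) does not reach this height (z outside [8, 24.5]); Merging all regions: only the r=2.5 cylinder is present, so the union is just that shape — 1 connected region. The outline is a single polygon with 16 vertices. Extrusion per mm of travel: 0.25 × 0.12 / (π × 0.875²) = 0.012473. Accumulating E over each segment gives final E = 0.1948.

G0 X-2.50 Y0.00 Z7.80
G1 X-2.31 Y-0.96 E0.0122
G1 X-1.77 Y-1.77 E0.0243
G1 X-0.96 Y-2.31 E0.0365
G1 X0.00 Y-2.50 E0.0487
G1 X0.96 Y-2.31 E0.0609
G1 X1.77 Y-1.77 E0.0730
G1 X2.31 Y-0.96 E0.0852
G1 X2.50 Y0.00 E0.0974
G1 X2.31 Y0.96 E0.1096
G1 X1.77 Y1.77 E0.1217
G1 X0.96 Y2.31 E0.1339
G1 X0.00 Y2.50 E0.1461
G1 X-0.96 Y2.31 E0.1583
G1 X-1.77 Y1.77 E0.1704
G1 X-2.31 Y0.96 E0.1826
G1 X-2.50 Y0.00 E0.1948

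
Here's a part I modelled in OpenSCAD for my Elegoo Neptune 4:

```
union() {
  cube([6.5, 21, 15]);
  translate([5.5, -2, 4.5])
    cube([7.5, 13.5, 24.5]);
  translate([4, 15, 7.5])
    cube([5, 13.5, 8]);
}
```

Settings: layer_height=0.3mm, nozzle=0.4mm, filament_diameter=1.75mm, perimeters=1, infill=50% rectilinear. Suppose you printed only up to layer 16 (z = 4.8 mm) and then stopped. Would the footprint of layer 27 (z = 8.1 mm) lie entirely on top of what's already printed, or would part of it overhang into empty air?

Compare the two slices. At z = 4.8: the cube is present — its section is the full 6.5×21 rectangle (area 136.50 mm²); the 7.5×13.5 cube at (5.5, -2) contributes its full rectangle (area 101.25 mm²); the cube at (4, 15) is absent (z outside [7.5, 15.5]); Taking the union: the regions partially overlap — summed areas 237.75 mm² minus the doubly-counted overlap 11.50 mm² gives 226.25 mm² — area = 226.25 mm². At z = 8.1: the cube is present — its section is the full 6.5×21 rectangle (area 136.50 mm²); the 7.5×13.5 cube at (5.5, -2) contributes its full rectangle (area 101.25 mm²); the cube at (4, 15) (footprint 5×13.5) is included at this height (area 67.50 mm²); Taking the union: the regions partially overlap — summed areas 305.25 mm² minus the doubly-counted overlap 26.50 mm² gives 278.75 mm² — area = 278.75 mm². Checking containment: at z = 8.1 the cross-section extends beyond the z = 4.8 cross-section by about 52.50 mm².

part overhangs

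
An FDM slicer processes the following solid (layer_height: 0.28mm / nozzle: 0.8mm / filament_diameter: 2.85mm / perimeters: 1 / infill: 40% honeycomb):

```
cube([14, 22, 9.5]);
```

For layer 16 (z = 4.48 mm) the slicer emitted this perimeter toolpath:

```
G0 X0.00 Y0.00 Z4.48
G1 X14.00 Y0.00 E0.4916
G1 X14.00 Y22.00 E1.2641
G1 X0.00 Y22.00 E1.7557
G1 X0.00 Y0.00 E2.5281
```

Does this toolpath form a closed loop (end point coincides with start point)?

yes

Start point (G0): (0.00, 0.00). End point (last G1): the path returns to the start — closed.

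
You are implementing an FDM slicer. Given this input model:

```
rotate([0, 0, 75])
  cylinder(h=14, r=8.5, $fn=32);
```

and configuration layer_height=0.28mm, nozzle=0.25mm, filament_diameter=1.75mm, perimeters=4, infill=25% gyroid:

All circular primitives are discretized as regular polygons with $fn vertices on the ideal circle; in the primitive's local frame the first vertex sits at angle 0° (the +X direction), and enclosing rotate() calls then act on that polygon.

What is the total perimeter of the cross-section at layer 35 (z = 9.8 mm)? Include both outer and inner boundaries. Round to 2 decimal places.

53.32 mm

At z = 9.8 mm: the r=8.5 cylinder gives a regular 32-gon of circumradius 8.5 (constant along its height) (perimeter = 2·32·8.500·sin(180°/32) = 53.32 mm); (whole slice rotated 75° about Z — lengths, areas and connectivity unchanged). Overall, the cross-section is a single solid region. Total boundary length (outer) = 53.32 mm.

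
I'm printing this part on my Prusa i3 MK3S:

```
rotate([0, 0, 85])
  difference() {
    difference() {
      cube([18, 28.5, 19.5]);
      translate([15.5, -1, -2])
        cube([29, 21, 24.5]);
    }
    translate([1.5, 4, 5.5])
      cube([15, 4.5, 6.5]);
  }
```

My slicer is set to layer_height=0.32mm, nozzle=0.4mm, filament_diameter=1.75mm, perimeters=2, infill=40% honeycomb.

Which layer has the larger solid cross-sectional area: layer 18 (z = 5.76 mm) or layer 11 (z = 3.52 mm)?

layer 11 (z = 3.52 mm)

Layer 18 (z = 5.76): the 18×28.5 cube contributes its full rectangle (area 513.00 mm²); the cube at (15.5, -1) (footprint 29×21) is included at this height (area 609.00 mm²); After the difference (first − rest): starting from the 18×28.5 cube (513.00 mm²), the 29×21 cube at (15.5, -1) partially overlaps it — only the 50.00 mm² overlap (of its 609.00 mm²) is removed, clipping the outline — area = 463.00 mm²; the 15×4.5 cube at (1.5, 4) contributes its full rectangle (area 67.50 mm²); After the difference (first − rest): starting from the result so far (463.00 mm²), the 15×4.5 cube at (1.5, 4) partially overlaps it — only the 63.00 mm² overlap (of its 67.50 mm²) is removed, clipping the outline — area = 400.00 mm²; (rotated 85° about Z; rotation is an isometry so areas/perimeters/island counts are preserved). So its area = 400.00 mm². Layer 11 (z = 3.52): the cube (footprint 18×28.5) is included at this height (area 513.00 mm²); the cube at (15.5, -1) is present — its section is the full 29×21 rectangle (area 609.00 mm²); Taking the first minus the rest: starting from the 18×28.5 cube (513.00 mm²), the 29×21 cube at (15.5, -1) partially overlaps it — only the 50.00 mm² overlap (of its 609.00 mm²) is removed, clipping the outline — area = 463.00 mm²; the cube at (1.5, 4) is not intersected at this z (z outside [5.5, 12]); Subtracting the remaining from the first: none of the subtracted shapes is present at this height, so the result so far is unchanged — area = 463.00 mm²; (rotated 85° about Z; rotation is an isometry so areas/perimeters/island counts are preserved). So its area = 463.00 mm². Layer 11 is larger (463.00 vs 400.00 mm²).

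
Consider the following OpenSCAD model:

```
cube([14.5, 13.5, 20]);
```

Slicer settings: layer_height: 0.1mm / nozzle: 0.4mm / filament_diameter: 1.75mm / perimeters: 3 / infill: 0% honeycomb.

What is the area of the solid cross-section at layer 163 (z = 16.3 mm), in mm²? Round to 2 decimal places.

At z = 16.3 mm: the 14.5×13.5 cube contributes its full rectangle (area 195.75 mm²). Overall, the cross-section is a single solid region. Net area = 195.75 mm².

195.75 mm²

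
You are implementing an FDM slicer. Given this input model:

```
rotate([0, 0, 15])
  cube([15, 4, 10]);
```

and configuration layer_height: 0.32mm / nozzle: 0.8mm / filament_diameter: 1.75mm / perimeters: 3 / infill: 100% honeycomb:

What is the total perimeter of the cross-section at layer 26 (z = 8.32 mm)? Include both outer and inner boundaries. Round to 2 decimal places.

38.00 mm

At z = 8.32 mm: the cube (footprint 15×4) is included at this height (perimeter 38.00 mm); (rotated 15° about Z; rotation is an isometry so areas/perimeters/island counts are preserved). Overall, the cross-section is a single solid region. Total boundary length (outer) = 38.00 mm.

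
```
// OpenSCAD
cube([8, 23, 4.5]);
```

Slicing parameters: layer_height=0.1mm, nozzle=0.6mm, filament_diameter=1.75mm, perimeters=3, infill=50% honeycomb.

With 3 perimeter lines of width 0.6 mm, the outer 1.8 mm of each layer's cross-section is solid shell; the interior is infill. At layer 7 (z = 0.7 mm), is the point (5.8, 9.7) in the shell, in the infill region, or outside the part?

infill

At z = 0.7 mm: the 8×23 cube contributes its full rectangle. Overall, the cross-section is a single solid region. The nearest boundary edge runs (8.00, 0.00)→(8.00, 23.00); distance from the point to it = 2.20 mm. The point is inside the cross-section and 2.20 mm from the nearest boundary — more than the 1.8 mm shell width (3 × 0.6), so it's in the infill interior.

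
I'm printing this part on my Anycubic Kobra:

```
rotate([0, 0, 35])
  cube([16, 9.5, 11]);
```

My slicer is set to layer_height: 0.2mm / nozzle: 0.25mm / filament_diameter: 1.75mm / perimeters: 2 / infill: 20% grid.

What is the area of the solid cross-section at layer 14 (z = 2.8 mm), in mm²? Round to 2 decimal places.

At z = 2.8 mm: the cube (footprint 16×9.5) is included at this height (area 152.00 mm²); (whole slice rotated 35° about Z — lengths, areas and connectivity unchanged). Overall, the cross-section is a single solid region. Net area = 152.00 mm².

152.00 mm²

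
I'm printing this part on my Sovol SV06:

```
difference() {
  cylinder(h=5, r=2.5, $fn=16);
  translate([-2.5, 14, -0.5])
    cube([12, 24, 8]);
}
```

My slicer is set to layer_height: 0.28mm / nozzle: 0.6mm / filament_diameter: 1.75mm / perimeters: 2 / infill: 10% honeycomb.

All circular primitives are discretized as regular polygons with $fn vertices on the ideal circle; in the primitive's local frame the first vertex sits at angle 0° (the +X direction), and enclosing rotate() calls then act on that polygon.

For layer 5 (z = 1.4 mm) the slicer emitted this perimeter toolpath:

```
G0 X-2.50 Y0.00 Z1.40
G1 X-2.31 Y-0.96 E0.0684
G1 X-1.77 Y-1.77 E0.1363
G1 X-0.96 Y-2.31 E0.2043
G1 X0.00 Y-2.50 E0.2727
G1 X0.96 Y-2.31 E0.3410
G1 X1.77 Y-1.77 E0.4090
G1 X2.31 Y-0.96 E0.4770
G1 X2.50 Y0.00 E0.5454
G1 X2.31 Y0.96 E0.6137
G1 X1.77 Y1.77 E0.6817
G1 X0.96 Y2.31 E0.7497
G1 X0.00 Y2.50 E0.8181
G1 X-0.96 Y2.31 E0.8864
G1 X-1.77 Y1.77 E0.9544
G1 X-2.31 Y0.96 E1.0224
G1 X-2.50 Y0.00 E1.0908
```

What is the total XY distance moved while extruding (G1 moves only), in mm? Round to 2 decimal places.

Sum the Euclidean lengths of each G1 segment: total = 15.62 mm.

15.62 mm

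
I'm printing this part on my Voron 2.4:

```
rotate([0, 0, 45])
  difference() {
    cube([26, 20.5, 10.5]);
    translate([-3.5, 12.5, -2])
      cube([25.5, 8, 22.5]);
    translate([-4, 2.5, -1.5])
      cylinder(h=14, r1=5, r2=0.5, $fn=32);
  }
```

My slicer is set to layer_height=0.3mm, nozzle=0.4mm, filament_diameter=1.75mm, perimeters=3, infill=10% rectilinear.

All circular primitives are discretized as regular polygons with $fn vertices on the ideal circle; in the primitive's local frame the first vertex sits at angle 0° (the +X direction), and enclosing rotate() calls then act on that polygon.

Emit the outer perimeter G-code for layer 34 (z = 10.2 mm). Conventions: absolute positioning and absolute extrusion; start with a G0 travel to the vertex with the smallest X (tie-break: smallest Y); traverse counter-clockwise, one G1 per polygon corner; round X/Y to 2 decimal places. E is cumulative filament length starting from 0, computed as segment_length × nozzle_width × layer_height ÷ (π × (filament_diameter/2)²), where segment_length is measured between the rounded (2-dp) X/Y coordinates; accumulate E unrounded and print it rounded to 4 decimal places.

G0 X-8.84 Y8.84 Z10.20
G1 X0.00 Y0.00 E0.6237
G1 X18.38 Y18.38 E1.9205
G1 X3.89 Y32.88 E2.9432
G1 X1.06 Y30.05 E3.1429
G1 X6.72 Y24.40 E3.5419
G1 X-8.84 Y8.84 E4.6397

At z = 10.2 mm: the 26×20.5 cube contributes its full rectangle; the 25.5×8 cube at (-3.5, 12.5) contributes its full rectangle; the cone at (-4, 2.5) contributes a regular 32-gon of circumradius 1.239 (interpolated between r1=5 and r2=0.5 at t=0.836); Subtracting the remaining from the first: starting from the 26×20.5 cube, the 25.5×8 cube at (-3.5, 12.5) partially overlaps it — only the 176.00 mm² overlap (of its 204.00 mm²) is removed, clipping the outline; the cone at (-4, 2.5) misses the remaining region (no effect) — 1 connected region; (whole slice rotated 45° about Z — lengths, areas and connectivity unchanged). The outline is a single polygon with 6 vertices. Extrusion per mm of travel: 0.4 × 0.3 / (π × 0.875²) = 0.049890. Accumulating E over each segment gives final E = 4.6397.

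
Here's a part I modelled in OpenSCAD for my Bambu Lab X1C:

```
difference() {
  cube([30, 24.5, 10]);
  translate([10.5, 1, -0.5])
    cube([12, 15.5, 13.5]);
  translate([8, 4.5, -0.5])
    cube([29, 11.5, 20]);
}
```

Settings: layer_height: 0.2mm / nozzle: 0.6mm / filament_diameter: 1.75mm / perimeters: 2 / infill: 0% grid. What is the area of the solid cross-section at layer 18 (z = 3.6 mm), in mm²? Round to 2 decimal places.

At z = 3.6 mm: the 30×24.5 cube contributes its full rectangle (area 735.00 mm²); the cube at (10.5, 1) is present — its section is the full 12×15.5 rectangle (area 186.00 mm²); the 29×11.5 cube at (8, 4.5) contributes its full rectangle (area 333.50 mm²); Subtracting the remaining from the first: starting from the 30×24.5 cube (735.00 mm²), the 12×15.5 cube at (10.5, 1) lies wholly inside it (removes its full 186.00 mm² and its 55.00 mm outline becomes a hole wall); the 29×11.5 cube at (8, 4.5) partially overlaps it — only the 115.00 mm² overlap (of its 333.50 mm²) is removed, clipping the outline — area = 434.00 mm². Overall, the cross-section is a single solid region. Net area = 434.00 mm².

434.00 mm²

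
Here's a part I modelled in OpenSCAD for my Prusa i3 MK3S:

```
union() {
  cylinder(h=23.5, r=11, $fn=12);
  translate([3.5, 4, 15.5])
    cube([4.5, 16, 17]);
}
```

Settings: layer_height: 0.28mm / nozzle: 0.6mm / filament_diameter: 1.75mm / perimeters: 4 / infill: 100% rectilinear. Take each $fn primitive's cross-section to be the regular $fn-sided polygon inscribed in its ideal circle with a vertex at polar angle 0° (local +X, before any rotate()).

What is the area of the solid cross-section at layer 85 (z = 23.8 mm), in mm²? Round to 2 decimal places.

At z = 23.8 mm: the cylinder does not reach this height (z outside [0, 23.5]); the cube at (3.5, 4) (footprint 4.5×16) is included at this height (area 72.00 mm²); Taking the union: only the 4.5×16 cube at (3.5, 4) is present, so the union is just that shape — area = 72.00 mm². Overall, the cross-section is a single solid region. Net area = 72.00 mm².

72.00 mm²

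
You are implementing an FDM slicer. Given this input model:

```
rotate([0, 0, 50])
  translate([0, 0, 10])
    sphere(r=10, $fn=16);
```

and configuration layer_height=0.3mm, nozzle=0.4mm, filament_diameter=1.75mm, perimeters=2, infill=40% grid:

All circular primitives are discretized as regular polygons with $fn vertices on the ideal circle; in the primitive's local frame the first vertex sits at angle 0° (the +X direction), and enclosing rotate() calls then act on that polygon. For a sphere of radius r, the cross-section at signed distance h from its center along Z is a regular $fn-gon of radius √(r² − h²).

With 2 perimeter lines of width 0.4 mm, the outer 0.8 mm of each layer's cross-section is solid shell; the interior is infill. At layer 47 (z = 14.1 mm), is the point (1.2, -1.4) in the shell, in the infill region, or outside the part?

At z = 14.1 mm: the r=10 sphere slices to a regular 16-gon of circumradius 9.121 (√(r²−h²) with h=4.1 from center); (rotated 50° about Z; rotation is an isometry so areas/perimeters/island counts are preserved). Overall, the cross-section is a single solid region. Undo the 50° rotation: the query point maps to (-0.301, -1.819) in the un-rotated model frame. The nearest boundary edge runs (-3.49, -8.43)→(-0.00, -9.12); distance from the point to it = 7.10 mm. The point is inside the cross-section and 7.10 mm from the nearest boundary — more than the 0.8 mm shell width (2 × 0.4), so it's in the infill interior.

infill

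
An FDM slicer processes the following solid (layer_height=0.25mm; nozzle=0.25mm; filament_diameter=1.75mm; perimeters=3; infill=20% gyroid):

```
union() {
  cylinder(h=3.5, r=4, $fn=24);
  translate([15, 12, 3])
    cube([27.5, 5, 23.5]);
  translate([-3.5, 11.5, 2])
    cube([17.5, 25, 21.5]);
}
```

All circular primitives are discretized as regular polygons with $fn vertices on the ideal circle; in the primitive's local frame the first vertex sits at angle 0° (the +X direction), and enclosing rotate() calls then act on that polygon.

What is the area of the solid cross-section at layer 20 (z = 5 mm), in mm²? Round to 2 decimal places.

575.00 mm²

At z = 5 mm: the cylinder is not intersected at this z (z outside [0, 3.5]); the cube at (15, 12) is present — its section is the full 27.5×5 rectangle (area 137.50 mm²); the 17.5×25 cube at (-3.5, 11.5) contributes its full rectangle (area 437.50 mm²); Taking the union: the 2 present regions are separate (no shared area or edge), so areas and boundary lengths simply add and each stays a separate island — area = 575.00 mm². Overall, the cross-section has 2 separate islands. Net area = 575.00 mm².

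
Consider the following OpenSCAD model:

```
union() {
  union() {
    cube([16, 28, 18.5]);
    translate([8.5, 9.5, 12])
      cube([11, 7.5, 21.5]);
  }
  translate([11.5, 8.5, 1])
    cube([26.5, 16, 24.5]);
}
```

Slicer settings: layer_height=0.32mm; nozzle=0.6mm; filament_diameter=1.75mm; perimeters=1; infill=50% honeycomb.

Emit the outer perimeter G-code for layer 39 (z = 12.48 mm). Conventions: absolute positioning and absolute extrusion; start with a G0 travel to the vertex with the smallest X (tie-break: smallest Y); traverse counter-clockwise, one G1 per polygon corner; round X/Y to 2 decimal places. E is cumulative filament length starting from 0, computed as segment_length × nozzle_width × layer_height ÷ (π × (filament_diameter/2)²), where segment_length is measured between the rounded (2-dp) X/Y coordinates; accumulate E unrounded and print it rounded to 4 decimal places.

At z = 12.48 mm: the 16×28 cube contributes its full rectangle; the cube at (8.5, 9.5) is present — its section is the full 11×7.5 rectangle; Merging all regions: the regions partially overlap (shared area 56.25 mm²), so overlapping operands fuse into one piece — 1 connected region; the cube at (11.5, 8.5) (footprint 26.5×16) is included at this height; Taking the union: the regions partially overlap (shared area 98.25 mm²), so overlapping operands fuse into one piece — 1 connected region. The outline is a single polygon with 8 vertices. Extrusion per mm of travel: 0.6 × 0.32 / (π × 0.875²) = 0.079824. Accumulating E over each segment gives final E = 10.5368.

G0 X0.00 Y0.00 Z12.48
G1 X16.00 Y0.00 E1.2772
G1 X16.00 Y8.50 E1.9557
G1 X38.00 Y8.50 E3.7118
G1 X38.00 Y24.50 E4.9890
G1 X16.00 Y24.50 E6.7452
G1 X16.00 Y28.00 E7.0245
G1 X0.00 Y28.00 E8.3017
G1 X0.00 Y0.00 E10.5368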